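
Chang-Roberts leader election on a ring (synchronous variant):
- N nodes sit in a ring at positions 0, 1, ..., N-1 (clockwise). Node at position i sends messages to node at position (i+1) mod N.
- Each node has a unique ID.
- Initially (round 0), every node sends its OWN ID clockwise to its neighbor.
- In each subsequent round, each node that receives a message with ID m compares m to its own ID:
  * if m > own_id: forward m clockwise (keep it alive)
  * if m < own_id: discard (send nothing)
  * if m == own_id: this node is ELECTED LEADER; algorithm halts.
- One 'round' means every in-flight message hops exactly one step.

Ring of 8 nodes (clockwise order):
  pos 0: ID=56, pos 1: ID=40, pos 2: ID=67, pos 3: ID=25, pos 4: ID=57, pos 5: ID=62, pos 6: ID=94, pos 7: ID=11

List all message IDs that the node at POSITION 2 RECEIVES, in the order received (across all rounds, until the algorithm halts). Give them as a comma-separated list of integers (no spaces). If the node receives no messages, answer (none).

Answer: 40,56,94

Derivation:
Round 1: pos1(id40) recv 56: fwd; pos2(id67) recv 40: drop; pos3(id25) recv 67: fwd; pos4(id57) recv 25: drop; pos5(id62) recv 57: drop; pos6(id94) recv 62: drop; pos7(id11) recv 94: fwd; pos0(id56) recv 11: drop
Round 2: pos2(id67) recv 56: drop; pos4(id57) recv 67: fwd; pos0(id56) recv 94: fwd
Round 3: pos5(id62) recv 67: fwd; pos1(id40) recv 94: fwd
Round 4: pos6(id94) recv 67: drop; pos2(id67) recv 94: fwd
Round 5: pos3(id25) recv 94: fwd
Round 6: pos4(id57) recv 94: fwd
Round 7: pos5(id62) recv 94: fwd
Round 8: pos6(id94) recv 94: ELECTED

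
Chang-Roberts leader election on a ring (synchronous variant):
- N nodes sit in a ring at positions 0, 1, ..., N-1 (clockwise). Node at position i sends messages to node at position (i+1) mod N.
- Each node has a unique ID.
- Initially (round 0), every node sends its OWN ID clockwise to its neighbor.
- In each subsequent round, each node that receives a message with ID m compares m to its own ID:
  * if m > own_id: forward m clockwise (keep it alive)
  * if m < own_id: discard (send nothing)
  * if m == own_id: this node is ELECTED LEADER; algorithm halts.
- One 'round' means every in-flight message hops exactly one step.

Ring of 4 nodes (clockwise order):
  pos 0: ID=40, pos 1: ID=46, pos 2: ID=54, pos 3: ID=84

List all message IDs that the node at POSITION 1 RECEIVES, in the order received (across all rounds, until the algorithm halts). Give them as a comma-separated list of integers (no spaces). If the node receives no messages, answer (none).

Round 1: pos1(id46) recv 40: drop; pos2(id54) recv 46: drop; pos3(id84) recv 54: drop; pos0(id40) recv 84: fwd
Round 2: pos1(id46) recv 84: fwd
Round 3: pos2(id54) recv 84: fwd
Round 4: pos3(id84) recv 84: ELECTED

Answer: 40,84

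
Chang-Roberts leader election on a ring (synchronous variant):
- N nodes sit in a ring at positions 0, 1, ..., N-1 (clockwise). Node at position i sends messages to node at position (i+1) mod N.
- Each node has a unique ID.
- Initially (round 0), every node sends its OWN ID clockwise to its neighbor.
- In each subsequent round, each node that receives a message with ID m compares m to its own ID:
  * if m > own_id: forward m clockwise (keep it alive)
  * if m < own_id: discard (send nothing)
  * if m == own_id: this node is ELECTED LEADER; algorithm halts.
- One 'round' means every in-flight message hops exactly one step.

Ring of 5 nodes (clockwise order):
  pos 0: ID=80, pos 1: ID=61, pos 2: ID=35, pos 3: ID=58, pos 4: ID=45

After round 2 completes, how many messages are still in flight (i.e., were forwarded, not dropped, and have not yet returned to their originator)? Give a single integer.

Answer: 2

Derivation:
Round 1: pos1(id61) recv 80: fwd; pos2(id35) recv 61: fwd; pos3(id58) recv 35: drop; pos4(id45) recv 58: fwd; pos0(id80) recv 45: drop
Round 2: pos2(id35) recv 80: fwd; pos3(id58) recv 61: fwd; pos0(id80) recv 58: drop
After round 2: 2 messages still in flight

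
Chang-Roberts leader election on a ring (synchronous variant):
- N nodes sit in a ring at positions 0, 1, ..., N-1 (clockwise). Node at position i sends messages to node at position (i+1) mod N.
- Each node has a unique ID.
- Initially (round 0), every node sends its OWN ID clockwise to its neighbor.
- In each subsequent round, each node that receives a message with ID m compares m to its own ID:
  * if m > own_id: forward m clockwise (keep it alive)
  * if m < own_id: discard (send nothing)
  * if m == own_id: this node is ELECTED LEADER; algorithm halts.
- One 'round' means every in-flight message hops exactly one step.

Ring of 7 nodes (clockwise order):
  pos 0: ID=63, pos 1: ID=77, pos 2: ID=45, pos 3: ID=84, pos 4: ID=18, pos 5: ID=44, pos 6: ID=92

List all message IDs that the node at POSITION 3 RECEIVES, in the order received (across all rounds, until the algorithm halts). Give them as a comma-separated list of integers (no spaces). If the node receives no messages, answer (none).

Answer: 45,77,92

Derivation:
Round 1: pos1(id77) recv 63: drop; pos2(id45) recv 77: fwd; pos3(id84) recv 45: drop; pos4(id18) recv 84: fwd; pos5(id44) recv 18: drop; pos6(id92) recv 44: drop; pos0(id63) recv 92: fwd
Round 2: pos3(id84) recv 77: drop; pos5(id44) recv 84: fwd; pos1(id77) recv 92: fwd
Round 3: pos6(id92) recv 84: drop; pos2(id45) recv 92: fwd
Round 4: pos3(id84) recv 92: fwd
Round 5: pos4(id18) recv 92: fwd
Round 6: pos5(id44) recv 92: fwd
Round 7: pos6(id92) recv 92: ELECTED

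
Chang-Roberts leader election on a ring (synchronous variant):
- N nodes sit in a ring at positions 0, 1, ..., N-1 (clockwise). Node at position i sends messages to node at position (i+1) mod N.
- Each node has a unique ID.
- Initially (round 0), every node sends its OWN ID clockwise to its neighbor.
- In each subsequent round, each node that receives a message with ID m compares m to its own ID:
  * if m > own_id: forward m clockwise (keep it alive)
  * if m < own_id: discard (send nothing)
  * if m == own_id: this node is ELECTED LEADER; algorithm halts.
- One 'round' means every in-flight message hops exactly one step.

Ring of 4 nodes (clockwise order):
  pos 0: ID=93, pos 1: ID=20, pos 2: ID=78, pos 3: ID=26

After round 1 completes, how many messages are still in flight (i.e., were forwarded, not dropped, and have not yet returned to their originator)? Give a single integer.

Round 1: pos1(id20) recv 93: fwd; pos2(id78) recv 20: drop; pos3(id26) recv 78: fwd; pos0(id93) recv 26: drop
After round 1: 2 messages still in flight

Answer: 2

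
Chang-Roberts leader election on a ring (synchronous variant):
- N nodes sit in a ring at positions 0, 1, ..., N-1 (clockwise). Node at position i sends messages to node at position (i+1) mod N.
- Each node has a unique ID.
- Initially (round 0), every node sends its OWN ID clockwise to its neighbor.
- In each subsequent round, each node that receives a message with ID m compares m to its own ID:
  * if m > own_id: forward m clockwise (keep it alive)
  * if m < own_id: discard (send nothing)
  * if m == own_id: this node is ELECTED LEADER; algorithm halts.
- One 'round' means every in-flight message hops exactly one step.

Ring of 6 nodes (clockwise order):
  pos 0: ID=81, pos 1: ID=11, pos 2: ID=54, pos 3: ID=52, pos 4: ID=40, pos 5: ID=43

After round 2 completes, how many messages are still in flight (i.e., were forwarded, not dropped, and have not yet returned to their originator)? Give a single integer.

Answer: 3

Derivation:
Round 1: pos1(id11) recv 81: fwd; pos2(id54) recv 11: drop; pos3(id52) recv 54: fwd; pos4(id40) recv 52: fwd; pos5(id43) recv 40: drop; pos0(id81) recv 43: drop
Round 2: pos2(id54) recv 81: fwd; pos4(id40) recv 54: fwd; pos5(id43) recv 52: fwd
After round 2: 3 messages still in flight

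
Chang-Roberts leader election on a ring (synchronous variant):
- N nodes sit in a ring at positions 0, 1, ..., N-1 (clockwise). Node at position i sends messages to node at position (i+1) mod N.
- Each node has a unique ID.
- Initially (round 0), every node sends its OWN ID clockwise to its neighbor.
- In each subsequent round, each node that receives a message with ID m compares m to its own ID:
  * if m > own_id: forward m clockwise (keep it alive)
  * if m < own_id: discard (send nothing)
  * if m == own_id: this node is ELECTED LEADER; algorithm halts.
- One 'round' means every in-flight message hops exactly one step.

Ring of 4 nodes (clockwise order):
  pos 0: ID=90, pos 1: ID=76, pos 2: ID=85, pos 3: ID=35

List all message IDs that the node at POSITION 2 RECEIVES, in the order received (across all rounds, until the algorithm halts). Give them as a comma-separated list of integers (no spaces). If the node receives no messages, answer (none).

Answer: 76,90

Derivation:
Round 1: pos1(id76) recv 90: fwd; pos2(id85) recv 76: drop; pos3(id35) recv 85: fwd; pos0(id90) recv 35: drop
Round 2: pos2(id85) recv 90: fwd; pos0(id90) recv 85: drop
Round 3: pos3(id35) recv 90: fwd
Round 4: pos0(id90) recv 90: ELECTED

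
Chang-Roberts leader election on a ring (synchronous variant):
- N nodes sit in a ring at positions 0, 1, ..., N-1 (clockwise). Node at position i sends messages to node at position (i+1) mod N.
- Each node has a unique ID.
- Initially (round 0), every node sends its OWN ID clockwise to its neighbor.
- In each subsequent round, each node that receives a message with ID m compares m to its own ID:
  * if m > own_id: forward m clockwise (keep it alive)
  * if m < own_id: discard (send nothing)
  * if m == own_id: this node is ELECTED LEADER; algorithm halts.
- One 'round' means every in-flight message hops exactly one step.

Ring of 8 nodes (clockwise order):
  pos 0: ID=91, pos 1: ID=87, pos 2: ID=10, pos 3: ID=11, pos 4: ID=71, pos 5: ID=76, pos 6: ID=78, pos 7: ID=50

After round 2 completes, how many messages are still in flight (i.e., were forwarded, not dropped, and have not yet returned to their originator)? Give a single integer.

Round 1: pos1(id87) recv 91: fwd; pos2(id10) recv 87: fwd; pos3(id11) recv 10: drop; pos4(id71) recv 11: drop; pos5(id76) recv 71: drop; pos6(id78) recv 76: drop; pos7(id50) recv 78: fwd; pos0(id91) recv 50: drop
Round 2: pos2(id10) recv 91: fwd; pos3(id11) recv 87: fwd; pos0(id91) recv 78: drop
After round 2: 2 messages still in flight

Answer: 2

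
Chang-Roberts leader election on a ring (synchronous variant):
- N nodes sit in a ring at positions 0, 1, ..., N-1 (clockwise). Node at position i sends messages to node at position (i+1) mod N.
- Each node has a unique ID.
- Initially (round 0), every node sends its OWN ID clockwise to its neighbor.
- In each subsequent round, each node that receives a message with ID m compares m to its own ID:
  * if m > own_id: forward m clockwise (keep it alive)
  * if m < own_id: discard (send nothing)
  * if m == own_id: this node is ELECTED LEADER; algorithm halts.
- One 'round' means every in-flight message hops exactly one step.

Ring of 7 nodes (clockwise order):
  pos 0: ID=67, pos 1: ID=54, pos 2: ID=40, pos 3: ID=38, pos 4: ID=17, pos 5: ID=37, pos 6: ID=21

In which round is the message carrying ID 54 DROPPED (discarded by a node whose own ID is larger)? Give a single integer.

Answer: 6

Derivation:
Round 1: pos1(id54) recv 67: fwd; pos2(id40) recv 54: fwd; pos3(id38) recv 40: fwd; pos4(id17) recv 38: fwd; pos5(id37) recv 17: drop; pos6(id21) recv 37: fwd; pos0(id67) recv 21: drop
Round 2: pos2(id40) recv 67: fwd; pos3(id38) recv 54: fwd; pos4(id17) recv 40: fwd; pos5(id37) recv 38: fwd; pos0(id67) recv 37: drop
Round 3: pos3(id38) recv 67: fwd; pos4(id17) recv 54: fwd; pos5(id37) recv 40: fwd; pos6(id21) recv 38: fwd
Round 4: pos4(id17) recv 67: fwd; pos5(id37) recv 54: fwd; pos6(id21) recv 40: fwd; pos0(id67) recv 38: drop
Round 5: pos5(id37) recv 67: fwd; pos6(id21) recv 54: fwd; pos0(id67) recv 40: drop
Round 6: pos6(id21) recv 67: fwd; pos0(id67) recv 54: drop
Round 7: pos0(id67) recv 67: ELECTED
Message ID 54 originates at pos 1; dropped at pos 0 in round 6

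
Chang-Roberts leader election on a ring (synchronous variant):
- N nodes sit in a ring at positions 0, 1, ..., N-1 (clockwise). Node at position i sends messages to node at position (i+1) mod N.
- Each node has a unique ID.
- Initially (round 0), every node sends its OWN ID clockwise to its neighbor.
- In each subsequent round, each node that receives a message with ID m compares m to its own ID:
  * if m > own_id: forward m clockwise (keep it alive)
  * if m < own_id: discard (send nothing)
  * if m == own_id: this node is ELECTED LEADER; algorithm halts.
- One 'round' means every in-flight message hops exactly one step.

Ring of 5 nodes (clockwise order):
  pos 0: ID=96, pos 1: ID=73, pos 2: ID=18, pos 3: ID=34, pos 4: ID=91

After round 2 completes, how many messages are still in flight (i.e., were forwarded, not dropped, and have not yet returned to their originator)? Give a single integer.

Round 1: pos1(id73) recv 96: fwd; pos2(id18) recv 73: fwd; pos3(id34) recv 18: drop; pos4(id91) recv 34: drop; pos0(id96) recv 91: drop
Round 2: pos2(id18) recv 96: fwd; pos3(id34) recv 73: fwd
After round 2: 2 messages still in flight

Answer: 2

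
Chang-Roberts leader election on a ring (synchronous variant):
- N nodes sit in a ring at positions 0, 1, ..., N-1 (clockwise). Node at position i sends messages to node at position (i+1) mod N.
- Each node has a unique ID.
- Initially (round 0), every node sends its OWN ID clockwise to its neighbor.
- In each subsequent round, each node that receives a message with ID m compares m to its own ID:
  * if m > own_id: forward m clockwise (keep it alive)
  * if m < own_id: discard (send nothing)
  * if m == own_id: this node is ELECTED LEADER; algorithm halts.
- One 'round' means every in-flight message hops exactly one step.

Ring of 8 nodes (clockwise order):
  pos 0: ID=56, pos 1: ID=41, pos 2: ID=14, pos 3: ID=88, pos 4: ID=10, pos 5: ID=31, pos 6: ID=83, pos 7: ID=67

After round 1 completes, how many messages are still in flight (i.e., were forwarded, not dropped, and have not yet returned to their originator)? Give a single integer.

Answer: 5

Derivation:
Round 1: pos1(id41) recv 56: fwd; pos2(id14) recv 41: fwd; pos3(id88) recv 14: drop; pos4(id10) recv 88: fwd; pos5(id31) recv 10: drop; pos6(id83) recv 31: drop; pos7(id67) recv 83: fwd; pos0(id56) recv 67: fwd
After round 1: 5 messages still in flight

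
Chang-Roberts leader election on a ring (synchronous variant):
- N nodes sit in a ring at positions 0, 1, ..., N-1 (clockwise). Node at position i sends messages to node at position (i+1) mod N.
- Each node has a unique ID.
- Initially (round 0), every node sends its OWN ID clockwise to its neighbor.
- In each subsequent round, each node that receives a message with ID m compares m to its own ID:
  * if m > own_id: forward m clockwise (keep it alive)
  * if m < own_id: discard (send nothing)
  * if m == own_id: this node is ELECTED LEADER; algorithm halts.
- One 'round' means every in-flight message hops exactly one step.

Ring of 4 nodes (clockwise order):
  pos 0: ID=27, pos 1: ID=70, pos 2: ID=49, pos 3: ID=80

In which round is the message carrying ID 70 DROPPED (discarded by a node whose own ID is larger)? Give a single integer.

Round 1: pos1(id70) recv 27: drop; pos2(id49) recv 70: fwd; pos3(id80) recv 49: drop; pos0(id27) recv 80: fwd
Round 2: pos3(id80) recv 70: drop; pos1(id70) recv 80: fwd
Round 3: pos2(id49) recv 80: fwd
Round 4: pos3(id80) recv 80: ELECTED
Message ID 70 originates at pos 1; dropped at pos 3 in round 2

Answer: 2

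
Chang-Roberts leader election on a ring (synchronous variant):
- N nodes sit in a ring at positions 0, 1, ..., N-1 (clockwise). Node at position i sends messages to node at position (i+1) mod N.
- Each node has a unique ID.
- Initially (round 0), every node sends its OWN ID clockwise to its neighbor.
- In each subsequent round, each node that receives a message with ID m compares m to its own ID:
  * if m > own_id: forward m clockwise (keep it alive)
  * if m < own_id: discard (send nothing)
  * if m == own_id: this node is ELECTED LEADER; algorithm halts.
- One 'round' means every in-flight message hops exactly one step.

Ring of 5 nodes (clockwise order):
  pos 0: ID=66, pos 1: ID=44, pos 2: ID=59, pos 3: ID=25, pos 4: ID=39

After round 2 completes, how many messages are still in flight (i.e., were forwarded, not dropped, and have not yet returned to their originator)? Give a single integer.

Round 1: pos1(id44) recv 66: fwd; pos2(id59) recv 44: drop; pos3(id25) recv 59: fwd; pos4(id39) recv 25: drop; pos0(id66) recv 39: drop
Round 2: pos2(id59) recv 66: fwd; pos4(id39) recv 59: fwd
After round 2: 2 messages still in flight

Answer: 2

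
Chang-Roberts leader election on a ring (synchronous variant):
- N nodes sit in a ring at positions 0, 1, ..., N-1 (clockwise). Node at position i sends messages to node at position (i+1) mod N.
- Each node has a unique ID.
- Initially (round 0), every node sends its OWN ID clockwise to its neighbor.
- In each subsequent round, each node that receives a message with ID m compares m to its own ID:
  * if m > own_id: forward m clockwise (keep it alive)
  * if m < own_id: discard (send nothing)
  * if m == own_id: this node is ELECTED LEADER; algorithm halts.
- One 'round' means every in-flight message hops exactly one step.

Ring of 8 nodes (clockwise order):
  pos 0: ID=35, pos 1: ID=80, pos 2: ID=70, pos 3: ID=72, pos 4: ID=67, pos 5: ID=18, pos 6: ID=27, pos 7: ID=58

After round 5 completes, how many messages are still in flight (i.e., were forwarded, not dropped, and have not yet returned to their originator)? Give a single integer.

Round 1: pos1(id80) recv 35: drop; pos2(id70) recv 80: fwd; pos3(id72) recv 70: drop; pos4(id67) recv 72: fwd; pos5(id18) recv 67: fwd; pos6(id27) recv 18: drop; pos7(id58) recv 27: drop; pos0(id35) recv 58: fwd
Round 2: pos3(id72) recv 80: fwd; pos5(id18) recv 72: fwd; pos6(id27) recv 67: fwd; pos1(id80) recv 58: drop
Round 3: pos4(id67) recv 80: fwd; pos6(id27) recv 72: fwd; pos7(id58) recv 67: fwd
Round 4: pos5(id18) recv 80: fwd; pos7(id58) recv 72: fwd; pos0(id35) recv 67: fwd
Round 5: pos6(id27) recv 80: fwd; pos0(id35) recv 72: fwd; pos1(id80) recv 67: drop
After round 5: 2 messages still in flight

Answer: 2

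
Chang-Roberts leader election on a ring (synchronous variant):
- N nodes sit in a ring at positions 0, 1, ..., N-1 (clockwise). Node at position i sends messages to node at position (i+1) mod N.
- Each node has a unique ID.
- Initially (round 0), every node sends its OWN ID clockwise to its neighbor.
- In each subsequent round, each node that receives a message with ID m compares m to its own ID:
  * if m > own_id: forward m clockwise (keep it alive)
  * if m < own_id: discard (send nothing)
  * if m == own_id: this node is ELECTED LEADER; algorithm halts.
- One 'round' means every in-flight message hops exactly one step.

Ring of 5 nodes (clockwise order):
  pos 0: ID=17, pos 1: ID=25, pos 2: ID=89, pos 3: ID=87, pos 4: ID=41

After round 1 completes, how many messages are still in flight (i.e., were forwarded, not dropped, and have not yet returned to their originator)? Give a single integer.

Answer: 3

Derivation:
Round 1: pos1(id25) recv 17: drop; pos2(id89) recv 25: drop; pos3(id87) recv 89: fwd; pos4(id41) recv 87: fwd; pos0(id17) recv 41: fwd
After round 1: 3 messages still in flight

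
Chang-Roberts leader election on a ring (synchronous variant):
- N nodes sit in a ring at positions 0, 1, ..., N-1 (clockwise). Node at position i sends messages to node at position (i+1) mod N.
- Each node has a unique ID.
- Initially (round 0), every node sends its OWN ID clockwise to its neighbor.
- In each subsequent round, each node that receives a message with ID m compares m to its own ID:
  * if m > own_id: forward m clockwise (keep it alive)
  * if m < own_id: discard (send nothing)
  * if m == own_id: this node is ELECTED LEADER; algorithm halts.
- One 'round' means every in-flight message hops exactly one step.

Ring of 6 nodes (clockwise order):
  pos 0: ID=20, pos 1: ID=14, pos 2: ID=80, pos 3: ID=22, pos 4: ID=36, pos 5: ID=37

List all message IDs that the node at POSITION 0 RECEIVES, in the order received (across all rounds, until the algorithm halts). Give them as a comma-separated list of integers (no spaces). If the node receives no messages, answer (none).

Round 1: pos1(id14) recv 20: fwd; pos2(id80) recv 14: drop; pos3(id22) recv 80: fwd; pos4(id36) recv 22: drop; pos5(id37) recv 36: drop; pos0(id20) recv 37: fwd
Round 2: pos2(id80) recv 20: drop; pos4(id36) recv 80: fwd; pos1(id14) recv 37: fwd
Round 3: pos5(id37) recv 80: fwd; pos2(id80) recv 37: drop
Round 4: pos0(id20) recv 80: fwd
Round 5: pos1(id14) recv 80: fwd
Round 6: pos2(id80) recv 80: ELECTED

Answer: 37,80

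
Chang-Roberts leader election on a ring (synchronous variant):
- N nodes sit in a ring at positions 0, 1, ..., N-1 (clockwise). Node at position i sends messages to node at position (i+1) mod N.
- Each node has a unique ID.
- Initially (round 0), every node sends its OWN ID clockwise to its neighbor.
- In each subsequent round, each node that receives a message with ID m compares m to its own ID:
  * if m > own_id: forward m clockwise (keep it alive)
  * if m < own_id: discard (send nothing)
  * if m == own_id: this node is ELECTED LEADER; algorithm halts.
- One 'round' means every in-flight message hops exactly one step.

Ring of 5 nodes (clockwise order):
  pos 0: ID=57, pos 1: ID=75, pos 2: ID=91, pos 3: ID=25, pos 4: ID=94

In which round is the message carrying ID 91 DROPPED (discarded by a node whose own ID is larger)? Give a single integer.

Answer: 2

Derivation:
Round 1: pos1(id75) recv 57: drop; pos2(id91) recv 75: drop; pos3(id25) recv 91: fwd; pos4(id94) recv 25: drop; pos0(id57) recv 94: fwd
Round 2: pos4(id94) recv 91: drop; pos1(id75) recv 94: fwd
Round 3: pos2(id91) recv 94: fwd
Round 4: pos3(id25) recv 94: fwd
Round 5: pos4(id94) recv 94: ELECTED
Message ID 91 originates at pos 2; dropped at pos 4 in round 2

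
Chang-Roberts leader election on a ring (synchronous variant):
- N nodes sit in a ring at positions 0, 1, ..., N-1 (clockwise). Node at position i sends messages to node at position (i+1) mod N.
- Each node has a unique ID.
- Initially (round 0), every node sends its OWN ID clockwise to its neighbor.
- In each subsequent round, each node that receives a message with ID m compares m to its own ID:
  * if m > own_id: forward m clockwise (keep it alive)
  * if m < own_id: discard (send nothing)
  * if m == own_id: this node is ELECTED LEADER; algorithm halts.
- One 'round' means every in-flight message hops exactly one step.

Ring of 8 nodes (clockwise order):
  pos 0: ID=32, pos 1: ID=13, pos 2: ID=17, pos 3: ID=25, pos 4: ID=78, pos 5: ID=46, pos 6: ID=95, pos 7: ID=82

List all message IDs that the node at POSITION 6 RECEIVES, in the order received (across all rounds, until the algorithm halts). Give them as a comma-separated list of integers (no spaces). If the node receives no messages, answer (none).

Round 1: pos1(id13) recv 32: fwd; pos2(id17) recv 13: drop; pos3(id25) recv 17: drop; pos4(id78) recv 25: drop; pos5(id46) recv 78: fwd; pos6(id95) recv 46: drop; pos7(id82) recv 95: fwd; pos0(id32) recv 82: fwd
Round 2: pos2(id17) recv 32: fwd; pos6(id95) recv 78: drop; pos0(id32) recv 95: fwd; pos1(id13) recv 82: fwd
Round 3: pos3(id25) recv 32: fwd; pos1(id13) recv 95: fwd; pos2(id17) recv 82: fwd
Round 4: pos4(id78) recv 32: drop; pos2(id17) recv 95: fwd; pos3(id25) recv 82: fwd
Round 5: pos3(id25) recv 95: fwd; pos4(id78) recv 82: fwd
Round 6: pos4(id78) recv 95: fwd; pos5(id46) recv 82: fwd
Round 7: pos5(id46) recv 95: fwd; pos6(id95) recv 82: drop
Round 8: pos6(id95) recv 95: ELECTED

Answer: 46,78,82,95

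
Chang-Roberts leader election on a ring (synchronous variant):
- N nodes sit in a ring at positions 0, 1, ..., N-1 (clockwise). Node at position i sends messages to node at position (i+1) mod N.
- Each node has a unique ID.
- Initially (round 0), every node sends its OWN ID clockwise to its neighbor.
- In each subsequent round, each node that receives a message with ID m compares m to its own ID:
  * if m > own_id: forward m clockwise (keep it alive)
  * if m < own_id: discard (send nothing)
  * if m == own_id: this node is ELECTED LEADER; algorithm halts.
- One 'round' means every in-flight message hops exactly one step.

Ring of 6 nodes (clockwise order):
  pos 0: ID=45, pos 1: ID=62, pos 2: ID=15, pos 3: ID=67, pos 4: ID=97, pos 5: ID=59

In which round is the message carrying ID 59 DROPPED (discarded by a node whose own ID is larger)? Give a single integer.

Answer: 2

Derivation:
Round 1: pos1(id62) recv 45: drop; pos2(id15) recv 62: fwd; pos3(id67) recv 15: drop; pos4(id97) recv 67: drop; pos5(id59) recv 97: fwd; pos0(id45) recv 59: fwd
Round 2: pos3(id67) recv 62: drop; pos0(id45) recv 97: fwd; pos1(id62) recv 59: drop
Round 3: pos1(id62) recv 97: fwd
Round 4: pos2(id15) recv 97: fwd
Round 5: pos3(id67) recv 97: fwd
Round 6: pos4(id97) recv 97: ELECTED
Message ID 59 originates at pos 5; dropped at pos 1 in round 2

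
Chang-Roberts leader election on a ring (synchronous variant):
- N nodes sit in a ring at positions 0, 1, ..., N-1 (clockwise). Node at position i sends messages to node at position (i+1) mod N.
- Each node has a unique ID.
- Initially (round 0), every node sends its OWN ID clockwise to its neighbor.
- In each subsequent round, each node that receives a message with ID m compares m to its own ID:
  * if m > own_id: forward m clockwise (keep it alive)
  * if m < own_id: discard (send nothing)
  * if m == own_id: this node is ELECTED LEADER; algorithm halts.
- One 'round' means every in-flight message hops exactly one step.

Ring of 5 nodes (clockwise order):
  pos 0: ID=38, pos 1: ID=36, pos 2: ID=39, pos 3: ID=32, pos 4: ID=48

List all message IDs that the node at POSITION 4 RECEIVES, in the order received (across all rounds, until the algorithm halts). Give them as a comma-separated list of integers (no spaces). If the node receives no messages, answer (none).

Round 1: pos1(id36) recv 38: fwd; pos2(id39) recv 36: drop; pos3(id32) recv 39: fwd; pos4(id48) recv 32: drop; pos0(id38) recv 48: fwd
Round 2: pos2(id39) recv 38: drop; pos4(id48) recv 39: drop; pos1(id36) recv 48: fwd
Round 3: pos2(id39) recv 48: fwd
Round 4: pos3(id32) recv 48: fwd
Round 5: pos4(id48) recv 48: ELECTED

Answer: 32,39,48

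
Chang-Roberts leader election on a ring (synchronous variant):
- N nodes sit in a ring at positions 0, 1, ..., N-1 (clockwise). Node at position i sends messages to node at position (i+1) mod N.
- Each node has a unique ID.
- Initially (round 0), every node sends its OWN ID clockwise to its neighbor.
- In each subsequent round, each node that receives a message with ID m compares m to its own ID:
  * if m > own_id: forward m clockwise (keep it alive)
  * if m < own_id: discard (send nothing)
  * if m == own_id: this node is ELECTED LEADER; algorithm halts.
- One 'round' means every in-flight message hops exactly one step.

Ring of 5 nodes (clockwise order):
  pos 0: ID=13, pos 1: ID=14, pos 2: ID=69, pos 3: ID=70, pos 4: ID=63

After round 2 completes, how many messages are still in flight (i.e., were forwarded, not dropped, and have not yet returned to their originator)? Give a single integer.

Round 1: pos1(id14) recv 13: drop; pos2(id69) recv 14: drop; pos3(id70) recv 69: drop; pos4(id63) recv 70: fwd; pos0(id13) recv 63: fwd
Round 2: pos0(id13) recv 70: fwd; pos1(id14) recv 63: fwd
After round 2: 2 messages still in flight

Answer: 2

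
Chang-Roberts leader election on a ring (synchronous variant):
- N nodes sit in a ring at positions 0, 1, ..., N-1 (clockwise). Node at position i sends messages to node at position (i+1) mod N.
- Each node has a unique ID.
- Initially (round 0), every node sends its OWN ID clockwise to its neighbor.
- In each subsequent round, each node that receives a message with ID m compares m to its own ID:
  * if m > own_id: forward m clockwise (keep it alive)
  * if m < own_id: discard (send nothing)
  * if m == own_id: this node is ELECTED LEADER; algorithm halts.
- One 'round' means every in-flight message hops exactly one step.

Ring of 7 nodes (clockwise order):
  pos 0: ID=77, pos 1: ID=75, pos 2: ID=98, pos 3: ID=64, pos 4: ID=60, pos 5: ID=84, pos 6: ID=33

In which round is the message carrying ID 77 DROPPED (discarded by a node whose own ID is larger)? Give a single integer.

Round 1: pos1(id75) recv 77: fwd; pos2(id98) recv 75: drop; pos3(id64) recv 98: fwd; pos4(id60) recv 64: fwd; pos5(id84) recv 60: drop; pos6(id33) recv 84: fwd; pos0(id77) recv 33: drop
Round 2: pos2(id98) recv 77: drop; pos4(id60) recv 98: fwd; pos5(id84) recv 64: drop; pos0(id77) recv 84: fwd
Round 3: pos5(id84) recv 98: fwd; pos1(id75) recv 84: fwd
Round 4: pos6(id33) recv 98: fwd; pos2(id98) recv 84: drop
Round 5: pos0(id77) recv 98: fwd
Round 6: pos1(id75) recv 98: fwd
Round 7: pos2(id98) recv 98: ELECTED
Message ID 77 originates at pos 0; dropped at pos 2 in round 2

Answer: 2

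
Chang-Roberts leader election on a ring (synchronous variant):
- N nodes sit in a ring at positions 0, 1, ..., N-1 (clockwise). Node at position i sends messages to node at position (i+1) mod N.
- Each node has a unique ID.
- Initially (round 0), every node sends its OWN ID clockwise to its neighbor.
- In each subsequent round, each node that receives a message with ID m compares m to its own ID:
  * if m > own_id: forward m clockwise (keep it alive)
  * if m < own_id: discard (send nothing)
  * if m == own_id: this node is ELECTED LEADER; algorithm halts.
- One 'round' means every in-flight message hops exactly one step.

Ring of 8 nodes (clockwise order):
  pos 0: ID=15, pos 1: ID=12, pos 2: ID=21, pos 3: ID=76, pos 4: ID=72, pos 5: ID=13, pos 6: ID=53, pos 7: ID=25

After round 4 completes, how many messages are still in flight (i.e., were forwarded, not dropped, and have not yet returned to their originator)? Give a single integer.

Round 1: pos1(id12) recv 15: fwd; pos2(id21) recv 12: drop; pos3(id76) recv 21: drop; pos4(id72) recv 76: fwd; pos5(id13) recv 72: fwd; pos6(id53) recv 13: drop; pos7(id25) recv 53: fwd; pos0(id15) recv 25: fwd
Round 2: pos2(id21) recv 15: drop; pos5(id13) recv 76: fwd; pos6(id53) recv 72: fwd; pos0(id15) recv 53: fwd; pos1(id12) recv 25: fwd
Round 3: pos6(id53) recv 76: fwd; pos7(id25) recv 72: fwd; pos1(id12) recv 53: fwd; pos2(id21) recv 25: fwd
Round 4: pos7(id25) recv 76: fwd; pos0(id15) recv 72: fwd; pos2(id21) recv 53: fwd; pos3(id76) recv 25: drop
After round 4: 3 messages still in flight

Answer: 3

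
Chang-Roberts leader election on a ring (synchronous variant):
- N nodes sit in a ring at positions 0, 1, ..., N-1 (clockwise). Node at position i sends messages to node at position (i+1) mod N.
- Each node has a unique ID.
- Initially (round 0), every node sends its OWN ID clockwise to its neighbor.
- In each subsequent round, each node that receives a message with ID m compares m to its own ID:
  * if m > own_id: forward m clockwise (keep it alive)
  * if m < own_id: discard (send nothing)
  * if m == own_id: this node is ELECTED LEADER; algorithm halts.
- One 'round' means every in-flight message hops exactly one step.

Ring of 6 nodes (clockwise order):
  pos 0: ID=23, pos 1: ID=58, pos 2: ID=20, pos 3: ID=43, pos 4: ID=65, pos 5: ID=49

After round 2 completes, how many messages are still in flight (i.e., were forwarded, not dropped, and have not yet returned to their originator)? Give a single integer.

Round 1: pos1(id58) recv 23: drop; pos2(id20) recv 58: fwd; pos3(id43) recv 20: drop; pos4(id65) recv 43: drop; pos5(id49) recv 65: fwd; pos0(id23) recv 49: fwd
Round 2: pos3(id43) recv 58: fwd; pos0(id23) recv 65: fwd; pos1(id58) recv 49: drop
After round 2: 2 messages still in flight

Answer: 2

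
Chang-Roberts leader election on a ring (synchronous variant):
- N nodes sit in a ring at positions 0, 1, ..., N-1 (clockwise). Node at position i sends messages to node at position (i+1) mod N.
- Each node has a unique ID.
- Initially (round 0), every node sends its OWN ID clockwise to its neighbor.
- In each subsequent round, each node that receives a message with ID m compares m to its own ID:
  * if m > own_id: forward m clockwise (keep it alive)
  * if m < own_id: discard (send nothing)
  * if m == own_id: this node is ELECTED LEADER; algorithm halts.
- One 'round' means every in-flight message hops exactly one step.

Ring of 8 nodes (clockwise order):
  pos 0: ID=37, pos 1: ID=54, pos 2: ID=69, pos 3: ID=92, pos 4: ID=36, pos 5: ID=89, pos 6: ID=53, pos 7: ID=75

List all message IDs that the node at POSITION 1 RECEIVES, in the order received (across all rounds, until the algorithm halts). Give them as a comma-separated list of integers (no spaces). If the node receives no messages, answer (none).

Answer: 37,75,89,92

Derivation:
Round 1: pos1(id54) recv 37: drop; pos2(id69) recv 54: drop; pos3(id92) recv 69: drop; pos4(id36) recv 92: fwd; pos5(id89) recv 36: drop; pos6(id53) recv 89: fwd; pos7(id75) recv 53: drop; pos0(id37) recv 75: fwd
Round 2: pos5(id89) recv 92: fwd; pos7(id75) recv 89: fwd; pos1(id54) recv 75: fwd
Round 3: pos6(id53) recv 92: fwd; pos0(id37) recv 89: fwd; pos2(id69) recv 75: fwd
Round 4: pos7(id75) recv 92: fwd; pos1(id54) recv 89: fwd; pos3(id92) recv 75: drop
Round 5: pos0(id37) recv 92: fwd; pos2(id69) recv 89: fwd
Round 6: pos1(id54) recv 92: fwd; pos3(id92) recv 89: drop
Round 7: pos2(id69) recv 92: fwd
Round 8: pos3(id92) recv 92: ELECTED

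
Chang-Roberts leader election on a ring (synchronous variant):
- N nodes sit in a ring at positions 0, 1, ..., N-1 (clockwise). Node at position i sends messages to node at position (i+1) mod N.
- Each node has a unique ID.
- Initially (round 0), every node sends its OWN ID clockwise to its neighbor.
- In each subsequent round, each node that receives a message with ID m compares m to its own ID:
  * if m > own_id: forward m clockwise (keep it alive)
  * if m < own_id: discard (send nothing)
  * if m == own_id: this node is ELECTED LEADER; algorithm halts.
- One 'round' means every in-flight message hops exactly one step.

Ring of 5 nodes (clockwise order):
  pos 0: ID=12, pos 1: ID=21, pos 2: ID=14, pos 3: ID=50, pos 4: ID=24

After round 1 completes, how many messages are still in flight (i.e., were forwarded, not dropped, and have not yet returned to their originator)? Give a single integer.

Answer: 3

Derivation:
Round 1: pos1(id21) recv 12: drop; pos2(id14) recv 21: fwd; pos3(id50) recv 14: drop; pos4(id24) recv 50: fwd; pos0(id12) recv 24: fwd
After round 1: 3 messages still in flight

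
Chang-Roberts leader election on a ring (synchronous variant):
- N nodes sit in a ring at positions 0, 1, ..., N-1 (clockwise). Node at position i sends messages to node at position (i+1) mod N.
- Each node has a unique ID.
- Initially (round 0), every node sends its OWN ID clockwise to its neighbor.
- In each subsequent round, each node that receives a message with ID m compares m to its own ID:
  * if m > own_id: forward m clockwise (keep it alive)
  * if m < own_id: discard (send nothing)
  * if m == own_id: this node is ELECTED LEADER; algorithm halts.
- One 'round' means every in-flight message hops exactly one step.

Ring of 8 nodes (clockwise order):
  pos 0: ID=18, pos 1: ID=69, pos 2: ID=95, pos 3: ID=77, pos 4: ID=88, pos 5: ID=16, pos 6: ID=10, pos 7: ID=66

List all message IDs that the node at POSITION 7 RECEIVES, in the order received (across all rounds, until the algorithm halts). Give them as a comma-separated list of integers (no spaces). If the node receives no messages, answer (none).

Round 1: pos1(id69) recv 18: drop; pos2(id95) recv 69: drop; pos3(id77) recv 95: fwd; pos4(id88) recv 77: drop; pos5(id16) recv 88: fwd; pos6(id10) recv 16: fwd; pos7(id66) recv 10: drop; pos0(id18) recv 66: fwd
Round 2: pos4(id88) recv 95: fwd; pos6(id10) recv 88: fwd; pos7(id66) recv 16: drop; pos1(id69) recv 66: drop
Round 3: pos5(id16) recv 95: fwd; pos7(id66) recv 88: fwd
Round 4: pos6(id10) recv 95: fwd; pos0(id18) recv 88: fwd
Round 5: pos7(id66) recv 95: fwd; pos1(id69) recv 88: fwd
Round 6: pos0(id18) recv 95: fwd; pos2(id95) recv 88: drop
Round 7: pos1(id69) recv 95: fwd
Round 8: pos2(id95) recv 95: ELECTED

Answer: 10,16,88,95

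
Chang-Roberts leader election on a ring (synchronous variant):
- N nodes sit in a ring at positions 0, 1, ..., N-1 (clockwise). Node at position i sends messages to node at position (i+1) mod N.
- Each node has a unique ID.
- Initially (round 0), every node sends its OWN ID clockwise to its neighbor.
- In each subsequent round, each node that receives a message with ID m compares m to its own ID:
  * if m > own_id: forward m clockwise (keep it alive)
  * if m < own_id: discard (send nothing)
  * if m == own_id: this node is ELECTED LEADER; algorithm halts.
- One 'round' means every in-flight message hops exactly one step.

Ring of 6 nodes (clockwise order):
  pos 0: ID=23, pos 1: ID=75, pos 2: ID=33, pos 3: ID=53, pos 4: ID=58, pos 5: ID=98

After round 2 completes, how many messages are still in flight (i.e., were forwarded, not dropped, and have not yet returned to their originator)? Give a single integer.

Round 1: pos1(id75) recv 23: drop; pos2(id33) recv 75: fwd; pos3(id53) recv 33: drop; pos4(id58) recv 53: drop; pos5(id98) recv 58: drop; pos0(id23) recv 98: fwd
Round 2: pos3(id53) recv 75: fwd; pos1(id75) recv 98: fwd
After round 2: 2 messages still in flight

Answer: 2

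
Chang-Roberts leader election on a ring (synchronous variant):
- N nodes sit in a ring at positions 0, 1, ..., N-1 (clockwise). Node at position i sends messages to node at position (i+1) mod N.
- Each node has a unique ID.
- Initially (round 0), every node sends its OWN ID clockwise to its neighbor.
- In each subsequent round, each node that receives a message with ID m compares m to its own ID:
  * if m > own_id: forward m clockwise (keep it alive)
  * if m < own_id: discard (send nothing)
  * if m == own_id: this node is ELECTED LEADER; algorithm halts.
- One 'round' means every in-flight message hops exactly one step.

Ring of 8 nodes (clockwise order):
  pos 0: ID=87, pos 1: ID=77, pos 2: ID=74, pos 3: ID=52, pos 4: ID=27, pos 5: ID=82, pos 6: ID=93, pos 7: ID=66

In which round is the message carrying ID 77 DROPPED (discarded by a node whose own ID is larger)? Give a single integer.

Answer: 4

Derivation:
Round 1: pos1(id77) recv 87: fwd; pos2(id74) recv 77: fwd; pos3(id52) recv 74: fwd; pos4(id27) recv 52: fwd; pos5(id82) recv 27: drop; pos6(id93) recv 82: drop; pos7(id66) recv 93: fwd; pos0(id87) recv 66: drop
Round 2: pos2(id74) recv 87: fwd; pos3(id52) recv 77: fwd; pos4(id27) recv 74: fwd; pos5(id82) recv 52: drop; pos0(id87) recv 93: fwd
Round 3: pos3(id52) recv 87: fwd; pos4(id27) recv 77: fwd; pos5(id82) recv 74: drop; pos1(id77) recv 93: fwd
Round 4: pos4(id27) recv 87: fwd; pos5(id82) recv 77: drop; pos2(id74) recv 93: fwd
Round 5: pos5(id82) recv 87: fwd; pos3(id52) recv 93: fwd
Round 6: pos6(id93) recv 87: drop; pos4(id27) recv 93: fwd
Round 7: pos5(id82) recv 93: fwd
Round 8: pos6(id93) recv 93: ELECTED
Message ID 77 originates at pos 1; dropped at pos 5 in round 4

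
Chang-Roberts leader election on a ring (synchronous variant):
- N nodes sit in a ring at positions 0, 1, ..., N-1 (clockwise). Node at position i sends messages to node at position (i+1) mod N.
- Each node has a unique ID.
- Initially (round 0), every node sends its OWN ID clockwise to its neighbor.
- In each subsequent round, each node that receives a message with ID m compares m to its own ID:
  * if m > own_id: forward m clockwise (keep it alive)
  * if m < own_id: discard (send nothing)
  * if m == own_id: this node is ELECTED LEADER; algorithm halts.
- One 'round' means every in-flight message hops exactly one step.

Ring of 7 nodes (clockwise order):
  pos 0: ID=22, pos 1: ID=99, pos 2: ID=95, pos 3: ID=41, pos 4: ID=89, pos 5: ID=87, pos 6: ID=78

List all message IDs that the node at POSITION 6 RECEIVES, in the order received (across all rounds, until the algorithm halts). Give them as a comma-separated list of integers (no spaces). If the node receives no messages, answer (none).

Answer: 87,89,95,99

Derivation:
Round 1: pos1(id99) recv 22: drop; pos2(id95) recv 99: fwd; pos3(id41) recv 95: fwd; pos4(id89) recv 41: drop; pos5(id87) recv 89: fwd; pos6(id78) recv 87: fwd; pos0(id22) recv 78: fwd
Round 2: pos3(id41) recv 99: fwd; pos4(id89) recv 95: fwd; pos6(id78) recv 89: fwd; pos0(id22) recv 87: fwd; pos1(id99) recv 78: drop
Round 3: pos4(id89) recv 99: fwd; pos5(id87) recv 95: fwd; pos0(id22) recv 89: fwd; pos1(id99) recv 87: drop
Round 4: pos5(id87) recv 99: fwd; pos6(id78) recv 95: fwd; pos1(id99) recv 89: drop
Round 5: pos6(id78) recv 99: fwd; pos0(id22) recv 95: fwd
Round 6: pos0(id22) recv 99: fwd; pos1(id99) recv 95: drop
Round 7: pos1(id99) recv 99: ELECTED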